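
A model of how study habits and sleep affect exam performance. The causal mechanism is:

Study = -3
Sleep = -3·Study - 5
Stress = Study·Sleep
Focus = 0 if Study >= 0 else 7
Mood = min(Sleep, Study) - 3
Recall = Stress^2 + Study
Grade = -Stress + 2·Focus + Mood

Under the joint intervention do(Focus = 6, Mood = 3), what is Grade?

Under do(Focus = 6, Mood = 3), each intervened variable's structural equation is replaced by its fixed value.
Sleep = -3·Study - 5  [with Study=-3]  = 4
Stress = Study·Sleep  [with Study=-3, Sleep=4]  = -12
Grade = -Stress + 2·Focus + Mood  [with Stress=-12, Focus=6, Mood=3]  = 27

27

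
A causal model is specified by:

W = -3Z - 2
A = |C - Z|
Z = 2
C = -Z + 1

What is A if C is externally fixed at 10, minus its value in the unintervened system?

5

Under do(C=10), the mechanism C = -Z + 1 is discarded; C is fixed at 10.
A = |C - Z|  [with C=10, Z=2]  = 8
Without intervention: C = -Z + 1  [with Z=2]  = -1; A = |C - Z|  [with C=-1, Z=2]  = 3.
Change = 8 − 3 = 5.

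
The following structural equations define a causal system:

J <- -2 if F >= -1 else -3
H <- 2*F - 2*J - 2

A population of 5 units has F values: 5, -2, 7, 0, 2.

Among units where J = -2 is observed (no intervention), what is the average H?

9

Observing J=-2 restricts to units where J's equation naturally yields -2: F ∈ {5, 7, 0, 2}. In that subpopulation H = 12, 16, 2, 6, mean 9.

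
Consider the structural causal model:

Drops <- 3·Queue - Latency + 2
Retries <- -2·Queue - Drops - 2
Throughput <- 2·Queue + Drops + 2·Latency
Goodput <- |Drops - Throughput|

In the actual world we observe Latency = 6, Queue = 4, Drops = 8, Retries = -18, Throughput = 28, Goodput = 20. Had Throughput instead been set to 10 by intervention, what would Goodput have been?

2

The intervention breaks the incoming arrows to Throughput: Throughput <- 2·Queue + Drops + 2·Latency no longer applies, and Throughput = 10.
Drops = 3·Queue - Latency + 2  [with Queue=4, Latency=6]  = 8
Goodput = |Drops - Throughput|  [with Drops=8, Throughput=10]  = 2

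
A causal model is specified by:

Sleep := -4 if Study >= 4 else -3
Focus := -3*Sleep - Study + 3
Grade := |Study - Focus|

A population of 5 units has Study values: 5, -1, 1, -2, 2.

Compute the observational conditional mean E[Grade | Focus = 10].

6.5

E[Grade|Focus=10] averages over only the 2 units with Focus=10 (Study = 5, 2): Grade = 5, 8, mean 6.5.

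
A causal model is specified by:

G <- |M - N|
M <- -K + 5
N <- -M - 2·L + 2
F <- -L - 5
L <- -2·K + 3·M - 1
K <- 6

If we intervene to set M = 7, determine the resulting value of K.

Under do(M=7), the mechanism M <- -K + 5 is discarded; M is fixed at 7.
K is not downstream of the intervention, so its value is determined by the original equations.

6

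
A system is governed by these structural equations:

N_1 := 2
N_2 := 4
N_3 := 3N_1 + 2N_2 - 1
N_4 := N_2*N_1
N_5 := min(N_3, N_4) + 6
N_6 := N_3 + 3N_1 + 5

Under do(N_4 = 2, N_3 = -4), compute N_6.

The joint intervention fixes N_4 = 2, N_3 = -4, removing each variable's own equation.
N_6 = N_3 + 3N_1 + 5  [with N_3=-4, N_1=2]  = 7

7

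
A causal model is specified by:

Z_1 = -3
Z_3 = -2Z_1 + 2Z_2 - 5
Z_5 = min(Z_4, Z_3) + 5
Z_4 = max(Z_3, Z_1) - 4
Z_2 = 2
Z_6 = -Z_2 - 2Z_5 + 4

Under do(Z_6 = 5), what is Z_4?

do(Z_6=5) replaces the equation Z_6 = -Z_2 - 2Z_5 + 4 with the constant Z_6 = 5.
No directed path runs from Z_6 to Z_4, so Z_4 keeps its natural value.
Z_3 = -2Z_1 + 2Z_2 - 5  [with Z_1=-3, Z_2=2]  = 5
Z_4 = max(Z_3, Z_1) - 4  [with Z_3=5, Z_1=-3]  = 1

1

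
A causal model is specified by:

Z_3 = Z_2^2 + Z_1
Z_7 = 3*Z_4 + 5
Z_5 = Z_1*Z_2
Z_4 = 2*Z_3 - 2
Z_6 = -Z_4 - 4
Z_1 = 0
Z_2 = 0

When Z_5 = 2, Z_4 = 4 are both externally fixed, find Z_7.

17

Setting Z_5 = 2, Z_4 = 4 by intervention discards those variables' equations.
Z_7 = 3*Z_4 + 5  [with Z_4=4]  = 17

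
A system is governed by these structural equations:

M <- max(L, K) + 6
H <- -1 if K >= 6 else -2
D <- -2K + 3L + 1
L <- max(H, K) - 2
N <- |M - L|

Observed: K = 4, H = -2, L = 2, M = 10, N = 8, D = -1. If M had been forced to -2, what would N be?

4

Intervening sets M = -2 and removes its equation (M <- max(L, K) + 6).
H = -1 if K >= 6 else -2  [with K=4]  = -2
L = max(H, K) - 2  [with H=-2, K=4]  = 2
N = |M - L|  [with M=-2, L=2]  = 4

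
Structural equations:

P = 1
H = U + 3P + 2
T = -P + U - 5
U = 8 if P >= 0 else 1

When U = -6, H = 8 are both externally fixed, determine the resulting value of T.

-12

The joint intervention fixes U = -6, H = 8, removing each variable's own equation.
T = -P + U - 5  [with P=1, U=-6]  = -12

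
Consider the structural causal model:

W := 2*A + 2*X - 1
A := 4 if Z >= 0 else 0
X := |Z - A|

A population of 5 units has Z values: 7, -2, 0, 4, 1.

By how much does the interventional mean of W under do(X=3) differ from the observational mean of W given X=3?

The intervention sets X=3 in all 5 units regardless of Z. Recomputing W per unit gives 13, 5, 13, 13, 13; average 11.4.
E[W|X=3] averages over only the 2 units with X=3 (Z = 7, 1): W = 13, 13, mean 13.
Difference = 11.4 − 13 = -1.6.

-1.6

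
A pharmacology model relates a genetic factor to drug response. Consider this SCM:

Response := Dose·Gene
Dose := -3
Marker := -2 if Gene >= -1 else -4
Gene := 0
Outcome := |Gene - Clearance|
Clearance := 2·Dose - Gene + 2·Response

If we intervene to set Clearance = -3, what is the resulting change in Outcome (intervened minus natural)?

-3

The intervention breaks the incoming arrows to Clearance: Clearance := 2·Dose - Gene + 2·Response no longer applies, and Clearance = -3.
Outcome = |Gene - Clearance|  [with Gene=0, Clearance=-3]  = 3
Without intervention: Response = Dose·Gene  [with Dose=-3, Gene=0]  = 0; Clearance = 2·Dose - Gene + 2·Response  [with Dose=-3, Gene=0, Response=0]  = -6; Outcome = |Gene - Clearance|  [with Gene=0, Clearance=-6]  = 6.
Change = 3 − 6 = -3.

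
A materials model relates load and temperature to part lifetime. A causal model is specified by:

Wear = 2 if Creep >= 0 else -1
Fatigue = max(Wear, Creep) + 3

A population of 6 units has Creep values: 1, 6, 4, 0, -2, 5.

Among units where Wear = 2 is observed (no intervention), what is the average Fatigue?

6.8

Conditioning on Wear=2 selects the 5 unit(s) with Creep ∈ {1, 6, 4, 0, 5}. Their Fatigue values: 5, 9, 7, 5, 8. Mean = 6.8.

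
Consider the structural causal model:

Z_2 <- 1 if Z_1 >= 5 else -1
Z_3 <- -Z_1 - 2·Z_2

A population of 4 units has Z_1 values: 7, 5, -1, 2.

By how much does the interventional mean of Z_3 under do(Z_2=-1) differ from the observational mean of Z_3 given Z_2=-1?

Every unit gets Z_2=-1 under the intervention. Z_3 values become -5, -3, 3, 0; E[Z_3|do(Z_2=-1)] = -1.25.
E[Z_3|Z_2=-1] averages over only the 2 units with Z_2=-1 (Z_1 = -1, 2): Z_3 = 3, 0, mean 1.5.
Difference = -1.25 − 1.5 = -2.75.

-2.75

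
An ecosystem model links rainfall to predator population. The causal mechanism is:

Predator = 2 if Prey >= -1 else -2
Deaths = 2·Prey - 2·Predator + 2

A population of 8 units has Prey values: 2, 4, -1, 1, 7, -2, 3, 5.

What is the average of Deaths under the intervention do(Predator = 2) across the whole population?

2.75

do(Predator=2) breaks Predator's dependence on Prey. With Predator=2 fixed, Deaths across the units is 2, 6, -4, 0, 12, -6, 4, 8, mean 2.75.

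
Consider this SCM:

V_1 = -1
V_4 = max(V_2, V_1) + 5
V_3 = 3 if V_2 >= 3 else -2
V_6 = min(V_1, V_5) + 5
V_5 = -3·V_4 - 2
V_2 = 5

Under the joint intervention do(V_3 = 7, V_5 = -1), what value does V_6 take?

4

Setting V_3 = 7, V_5 = -1 by intervention discards those variables' equations.
V_6 = min(V_1, V_5) + 5  [with V_1=-1, V_5=-1]  = 4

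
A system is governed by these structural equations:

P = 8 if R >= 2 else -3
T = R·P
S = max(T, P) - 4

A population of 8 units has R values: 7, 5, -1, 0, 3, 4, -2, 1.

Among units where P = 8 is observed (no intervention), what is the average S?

Conditioning on P=8 selects the 4 unit(s) with R ∈ {7, 5, 3, 4}. Their S values: 52, 36, 20, 28. Mean = 34.

34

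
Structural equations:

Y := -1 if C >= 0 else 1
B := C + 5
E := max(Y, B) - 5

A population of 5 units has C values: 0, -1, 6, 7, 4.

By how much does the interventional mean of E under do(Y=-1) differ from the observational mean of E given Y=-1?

-1.05

The intervention sets Y=-1 in all 5 units regardless of C. Recomputing E per unit gives 0, -1, 6, 7, 4; average 3.2.
Observing Y=-1 restricts to units where Y's equation naturally yields -1: C ∈ {0, 6, 7, 4}. In that subpopulation E = 0, 6, 7, 4, mean 4.25.
Difference = 3.2 − 4.25 = -1.05.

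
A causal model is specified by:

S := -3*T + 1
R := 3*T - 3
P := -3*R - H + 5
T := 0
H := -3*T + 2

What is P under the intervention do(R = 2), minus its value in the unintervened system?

-15

do(R=2) replaces the equation R := 3*T - 3 with the constant R = 2.
H = -3*T + 2  [with T=0]  = 2
P = -3*R - H + 5  [with R=2, H=2]  = -3
Without intervention: R = 3*T - 3  [with T=0]  = -3; H = -3*T + 2  [with T=0]  = 2; P = -3*R - H + 5  [with R=-3, H=2]  = 12.
Change = -3 − 12 = -15.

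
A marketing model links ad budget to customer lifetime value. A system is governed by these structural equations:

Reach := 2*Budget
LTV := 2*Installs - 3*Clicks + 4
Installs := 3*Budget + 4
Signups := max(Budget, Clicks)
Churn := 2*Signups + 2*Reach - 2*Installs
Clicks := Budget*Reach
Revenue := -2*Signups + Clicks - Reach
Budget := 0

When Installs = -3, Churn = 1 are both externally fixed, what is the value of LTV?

-2

Under do(Installs = -3, Churn = 1), each intervened variable's structural equation is replaced by its fixed value.
Reach = 2*Budget  [with Budget=0]  = 0
Clicks = Budget*Reach  [with Budget=0, Reach=0]  = 0
LTV = 2*Installs - 3*Clicks + 4  [with Installs=-3, Clicks=0]  = -2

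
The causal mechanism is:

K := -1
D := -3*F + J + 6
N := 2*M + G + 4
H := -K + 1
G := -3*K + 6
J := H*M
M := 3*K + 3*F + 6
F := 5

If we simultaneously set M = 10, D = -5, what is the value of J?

The joint intervention fixes M = 10, D = -5, removing each variable's own equation.
H = -K + 1  [with K=-1]  = 2
J = H*M  [with H=2, M=10]  = 20

20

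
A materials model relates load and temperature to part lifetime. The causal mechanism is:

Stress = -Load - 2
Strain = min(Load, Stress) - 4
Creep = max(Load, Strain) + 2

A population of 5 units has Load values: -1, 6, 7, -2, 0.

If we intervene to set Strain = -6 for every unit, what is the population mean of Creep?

Every unit gets Strain=-6 under the intervention. Creep values become 1, 8, 9, 0, 2; E[Creep|do(Strain=-6)] = 4.

4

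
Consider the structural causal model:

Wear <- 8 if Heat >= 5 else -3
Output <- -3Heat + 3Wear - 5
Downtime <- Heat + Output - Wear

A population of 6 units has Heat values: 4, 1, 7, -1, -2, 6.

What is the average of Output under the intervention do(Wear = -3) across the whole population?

Every unit gets Wear=-3 under the intervention. Output values become -26, -17, -35, -11, -8, -32; E[Output|do(Wear=-3)] = -21.5.

-21.5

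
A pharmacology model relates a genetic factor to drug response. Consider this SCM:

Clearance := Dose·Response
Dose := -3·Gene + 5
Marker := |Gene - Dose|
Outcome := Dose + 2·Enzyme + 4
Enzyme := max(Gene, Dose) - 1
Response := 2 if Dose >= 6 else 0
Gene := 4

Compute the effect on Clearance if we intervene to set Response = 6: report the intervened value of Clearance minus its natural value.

-42

The intervention breaks the incoming arrows to Response: Response := 2 if Dose >= 6 else 0 no longer applies, and Response = 6.
Dose = -3·Gene + 5  [with Gene=4]  = -7
Clearance = Dose·Response  [with Dose=-7, Response=6]  = -42
Without intervention: Dose = -3·Gene + 5  [with Gene=4]  = -7; Response = 2 if Dose >= 6 else 0  [with Dose=-7]  = 0; Clearance = Dose·Response  [with Dose=-7, Response=0]  = 0.
Change = -42 − 0 = -42.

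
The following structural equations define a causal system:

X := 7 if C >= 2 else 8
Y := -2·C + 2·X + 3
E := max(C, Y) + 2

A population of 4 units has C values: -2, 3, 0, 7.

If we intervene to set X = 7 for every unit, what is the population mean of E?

Every unit gets X=7 under the intervention. E values become 23, 13, 19, 9; E[E|do(X=7)] = 16.

16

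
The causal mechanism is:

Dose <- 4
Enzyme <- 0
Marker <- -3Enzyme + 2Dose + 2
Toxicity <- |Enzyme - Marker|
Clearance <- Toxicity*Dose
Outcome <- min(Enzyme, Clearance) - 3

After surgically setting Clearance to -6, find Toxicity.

10

The intervention breaks the incoming arrows to Clearance: Clearance <- Toxicity*Dose no longer applies, and Clearance = -6.
Since Toxicity is not a descendant of the intervened variable, it is unaffected.
Marker = -3Enzyme + 2Dose + 2  [with Enzyme=0, Dose=4]  = 10
Toxicity = |Enzyme - Marker|  [with Enzyme=0, Marker=10]  = 10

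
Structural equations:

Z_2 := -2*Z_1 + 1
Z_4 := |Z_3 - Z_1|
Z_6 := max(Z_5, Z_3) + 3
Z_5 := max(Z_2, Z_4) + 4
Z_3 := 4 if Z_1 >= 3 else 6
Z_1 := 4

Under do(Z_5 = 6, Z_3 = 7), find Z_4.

Under do(Z_5 = 6, Z_3 = 7), each intervened variable's structural equation is replaced by its fixed value.
Z_4 = |Z_3 - Z_1|  [with Z_3=7, Z_1=4]  = 3

3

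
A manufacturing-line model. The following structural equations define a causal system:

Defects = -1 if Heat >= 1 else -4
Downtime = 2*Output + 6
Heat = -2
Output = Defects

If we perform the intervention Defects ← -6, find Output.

-6

The intervention breaks the incoming arrows to Defects: Defects = -1 if Heat >= 1 else -4 no longer applies, and Defects = -6.
Output = Defects  [with Defects=-6]  = -6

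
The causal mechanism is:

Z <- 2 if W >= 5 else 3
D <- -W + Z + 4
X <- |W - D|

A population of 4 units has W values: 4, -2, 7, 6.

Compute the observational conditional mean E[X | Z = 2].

E[X|Z=2] averages over only the 2 units with Z=2 (W = 7, 6): X = 8, 6, mean 7.

7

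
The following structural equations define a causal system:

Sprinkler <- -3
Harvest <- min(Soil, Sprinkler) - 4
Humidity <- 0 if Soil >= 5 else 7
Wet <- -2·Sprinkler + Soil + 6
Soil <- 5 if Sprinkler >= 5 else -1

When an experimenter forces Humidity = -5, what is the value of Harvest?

-7

Intervening sets Humidity = -5 and removes its equation (Humidity <- 0 if Soil >= 5 else 7).
No directed path runs from Humidity to Harvest, so Harvest keeps its natural value.
Soil = 5 if Sprinkler >= 5 else -1  [with Sprinkler=-3]  = -1
Harvest = min(Soil, Sprinkler) - 4  [with Soil=-1, Sprinkler=-3]  = -7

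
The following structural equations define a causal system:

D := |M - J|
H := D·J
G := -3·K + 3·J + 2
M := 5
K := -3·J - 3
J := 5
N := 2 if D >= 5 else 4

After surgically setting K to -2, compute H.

0

The intervention breaks the incoming arrows to K: K := -3·J - 3 no longer applies, and K = -2.
Since H is not a descendant of the intervened variable, it is unaffected.
D = |M - J|  [with M=5, J=5]  = 0
H = D·J  [with D=0, J=5]  = 0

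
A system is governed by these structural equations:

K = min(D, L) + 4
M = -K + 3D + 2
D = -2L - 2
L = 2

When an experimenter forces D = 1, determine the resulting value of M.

0

Under do(D=1), the mechanism D = -2L - 2 is discarded; D is fixed at 1.
K = min(D, L) + 4  [with D=1, L=2]  = 5
M = -K + 3D + 2  [with K=5, D=1]  = 0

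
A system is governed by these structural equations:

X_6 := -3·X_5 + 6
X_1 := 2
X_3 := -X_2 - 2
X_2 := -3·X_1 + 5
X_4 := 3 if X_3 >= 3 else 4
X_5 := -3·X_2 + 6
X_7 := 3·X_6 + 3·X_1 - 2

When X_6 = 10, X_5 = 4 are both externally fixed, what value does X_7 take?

Setting X_6 = 10, X_5 = 4 by intervention discards those variables' equations.
X_7 = 3·X_6 + 3·X_1 - 2  [with X_6=10, X_1=2]  = 34

34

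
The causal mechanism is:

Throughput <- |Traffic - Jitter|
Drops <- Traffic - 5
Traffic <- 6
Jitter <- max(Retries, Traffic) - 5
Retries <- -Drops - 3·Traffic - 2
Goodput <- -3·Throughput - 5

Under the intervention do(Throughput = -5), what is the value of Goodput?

The intervention breaks the incoming arrows to Throughput: Throughput <- |Traffic - Jitter| no longer applies, and Throughput = -5.
Goodput = -3·Throughput - 5  [with Throughput=-5]  = 10

10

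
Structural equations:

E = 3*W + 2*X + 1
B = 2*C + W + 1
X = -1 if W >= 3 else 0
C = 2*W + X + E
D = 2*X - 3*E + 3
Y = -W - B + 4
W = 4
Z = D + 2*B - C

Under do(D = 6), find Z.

do(D=6) replaces the equation D = 2*X - 3*E + 3 with the constant D = 6.
X = -1 if W >= 3 else 0  [with W=4]  = -1
E = 3*W + 2*X + 1  [with W=4, X=-1]  = 11
C = 2*W + X + E  [with W=4, X=-1, E=11]  = 18
B = 2*C + W + 1  [with C=18, W=4]  = 41
Z = D + 2*B - C  [with D=6, B=41, C=18]  = 70

70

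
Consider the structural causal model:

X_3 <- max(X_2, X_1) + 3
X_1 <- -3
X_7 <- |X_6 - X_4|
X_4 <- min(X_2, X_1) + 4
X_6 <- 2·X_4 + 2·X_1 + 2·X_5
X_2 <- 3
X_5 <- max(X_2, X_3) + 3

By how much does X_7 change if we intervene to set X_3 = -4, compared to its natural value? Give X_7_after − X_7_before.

The intervention breaks the incoming arrows to X_3: X_3 <- max(X_2, X_1) + 3 no longer applies, and X_3 = -4.
X_4 = min(X_2, X_1) + 4  [with X_2=3, X_1=-3]  = 1
X_5 = max(X_2, X_3) + 3  [with X_2=3, X_3=-4]  = 6
X_6 = 2·X_4 + 2·X_1 + 2·X_5  [with X_4=1, X_1=-3, X_5=6]  = 8
X_7 = |X_6 - X_4|  [with X_6=8, X_4=1]  = 7
Without intervention: X_3 = max(X_2, X_1) + 3  [with X_2=3, X_1=-3]  = 6; X_4 = min(X_2, X_1) + 4  [with X_2=3, X_1=-3]  = 1; X_5 = max(X_2, X_3) + 3  [with X_2=3, X_3=6]  = 9; X_6 = 2·X_4 + 2·X_1 + 2·X_5  [with X_4=1, X_1=-3, X_5=9]  = 14; X_7 = |X_6 - X_4|  [with X_6=14, X_4=1]  = 13.
Change = 7 − 13 = -6.

-6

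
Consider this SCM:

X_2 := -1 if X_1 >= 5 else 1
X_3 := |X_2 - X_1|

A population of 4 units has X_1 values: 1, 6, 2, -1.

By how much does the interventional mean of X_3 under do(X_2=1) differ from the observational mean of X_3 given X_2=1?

Under do(X_2=1), X_2's equation is replaced by X_2=1 for every unit. Per-unit X_3: 0, 5, 1, 2. Mean = 2.
Observing X_2=1 restricts to units where X_2's equation naturally yields 1: X_1 ∈ {1, 2, -1}. In that subpopulation X_3 = 0, 1, 2, mean 1.
Difference = 2 − 1 = 1.

1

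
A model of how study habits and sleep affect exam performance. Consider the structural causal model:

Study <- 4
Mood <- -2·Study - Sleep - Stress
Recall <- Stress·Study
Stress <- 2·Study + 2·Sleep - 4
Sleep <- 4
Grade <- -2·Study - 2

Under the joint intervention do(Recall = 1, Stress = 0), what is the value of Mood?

-12

Under do(Recall = 1, Stress = 0), each intervened variable's structural equation is replaced by its fixed value.
Mood = -2·Study - Sleep - Stress  [with Study=4, Sleep=4, Stress=0]  = -12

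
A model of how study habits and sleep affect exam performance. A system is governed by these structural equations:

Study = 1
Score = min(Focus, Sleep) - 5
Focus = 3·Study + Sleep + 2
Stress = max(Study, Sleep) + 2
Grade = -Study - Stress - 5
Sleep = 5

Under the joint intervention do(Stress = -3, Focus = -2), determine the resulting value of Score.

-7

Setting Stress = -3, Focus = -2 by intervention discards those variables' equations.
Score = min(Focus, Sleep) - 5  [with Focus=-2, Sleep=5]  = -7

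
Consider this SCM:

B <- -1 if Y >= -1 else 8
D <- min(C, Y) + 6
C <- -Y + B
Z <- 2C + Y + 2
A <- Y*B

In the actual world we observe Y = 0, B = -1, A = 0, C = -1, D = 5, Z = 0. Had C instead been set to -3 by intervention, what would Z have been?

-4

Under do(C=-3), the mechanism C <- -Y + B is discarded; C is fixed at -3.
Z = 2C + Y + 2  [with C=-3, Y=0]  = -4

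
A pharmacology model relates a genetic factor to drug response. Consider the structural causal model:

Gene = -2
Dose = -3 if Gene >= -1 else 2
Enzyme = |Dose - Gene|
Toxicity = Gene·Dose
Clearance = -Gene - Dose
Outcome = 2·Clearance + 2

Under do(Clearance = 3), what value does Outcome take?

8

The intervention breaks the incoming arrows to Clearance: Clearance = -Gene - Dose no longer applies, and Clearance = 3.
Outcome = 2·Clearance + 2  [with Clearance=3]  = 8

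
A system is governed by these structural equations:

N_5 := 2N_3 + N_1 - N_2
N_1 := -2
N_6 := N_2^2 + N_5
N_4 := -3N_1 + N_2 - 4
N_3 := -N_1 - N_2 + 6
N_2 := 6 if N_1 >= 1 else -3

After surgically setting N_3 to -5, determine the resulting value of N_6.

The intervention breaks the incoming arrows to N_3: N_3 := -N_1 - N_2 + 6 no longer applies, and N_3 = -5.
N_2 = 6 if N_1 >= 1 else -3  [with N_1=-2]  = -3
N_5 = 2N_3 + N_1 - N_2  [with N_3=-5, N_1=-2, N_2=-3]  = -9
N_6 = N_2^2 + N_5  [with N_2=-3, N_5=-9]  = 0

0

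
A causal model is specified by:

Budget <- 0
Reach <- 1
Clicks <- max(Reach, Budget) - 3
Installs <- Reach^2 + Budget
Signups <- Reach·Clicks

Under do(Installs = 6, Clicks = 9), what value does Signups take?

The joint intervention fixes Installs = 6, Clicks = 9, removing each variable's own equation.
Signups = Reach·Clicks  [with Reach=1, Clicks=9]  = 9

9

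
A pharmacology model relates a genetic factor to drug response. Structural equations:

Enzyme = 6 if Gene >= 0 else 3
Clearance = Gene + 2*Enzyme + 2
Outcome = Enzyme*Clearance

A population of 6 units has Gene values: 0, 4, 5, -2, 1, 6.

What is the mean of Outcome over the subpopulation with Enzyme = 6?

103.2

Conditioning on Enzyme=6 selects the 5 unit(s) with Gene ∈ {0, 4, 5, 1, 6}. Their Outcome values: 84, 108, 114, 90, 120. Mean = 103.2.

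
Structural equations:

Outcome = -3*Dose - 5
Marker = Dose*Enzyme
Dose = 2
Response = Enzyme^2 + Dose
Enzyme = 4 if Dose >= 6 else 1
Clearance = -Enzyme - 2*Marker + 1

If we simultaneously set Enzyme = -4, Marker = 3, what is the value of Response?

18

Setting Enzyme = -4, Marker = 3 by intervention discards those variables' equations.
Response = Enzyme^2 + Dose  [with Enzyme=-4, Dose=2]  = 18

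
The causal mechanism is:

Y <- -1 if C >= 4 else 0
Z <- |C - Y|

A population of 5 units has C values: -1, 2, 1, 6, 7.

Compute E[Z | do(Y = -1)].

Every unit gets Y=-1 under the intervention. Z values become 0, 3, 2, 7, 8; E[Z|do(Y=-1)] = 4.

4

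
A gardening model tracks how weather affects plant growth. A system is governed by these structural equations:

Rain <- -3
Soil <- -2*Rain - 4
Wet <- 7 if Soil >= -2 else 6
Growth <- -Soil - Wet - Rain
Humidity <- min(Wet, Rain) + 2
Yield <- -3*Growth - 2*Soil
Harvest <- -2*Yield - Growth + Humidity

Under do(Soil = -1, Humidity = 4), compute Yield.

Setting Soil = -1, Humidity = 4 by intervention discards those variables' equations.
Wet = 7 if Soil >= -2 else 6  [with Soil=-1]  = 7
Growth = -Soil - Wet - Rain  [with Soil=-1, Wet=7, Rain=-3]  = -3
Yield = -3*Growth - 2*Soil  [with Growth=-3, Soil=-1]  = 11

11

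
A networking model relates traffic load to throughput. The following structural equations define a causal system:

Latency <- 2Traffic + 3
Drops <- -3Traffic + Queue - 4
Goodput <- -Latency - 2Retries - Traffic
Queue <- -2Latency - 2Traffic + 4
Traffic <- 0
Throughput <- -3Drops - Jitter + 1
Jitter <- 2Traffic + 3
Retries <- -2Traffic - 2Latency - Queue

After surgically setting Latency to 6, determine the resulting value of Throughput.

34

Under do(Latency=6), the mechanism Latency <- 2Traffic + 3 is discarded; Latency is fixed at 6.
Queue = -2Latency - 2Traffic + 4  [with Latency=6, Traffic=0]  = -8
Drops = -3Traffic + Queue - 4  [with Traffic=0, Queue=-8]  = -12
Jitter = 2Traffic + 3  [with Traffic=0]  = 3
Throughput = -3Drops - Jitter + 1  [with Drops=-12, Jitter=3]  = 34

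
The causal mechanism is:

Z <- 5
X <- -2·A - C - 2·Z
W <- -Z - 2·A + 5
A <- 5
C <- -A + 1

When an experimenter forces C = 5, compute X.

Intervening sets C = 5 and removes its equation (C <- -A + 1).
X = -2·A - C - 2·Z  [with A=5, C=5, Z=5]  = -25

-25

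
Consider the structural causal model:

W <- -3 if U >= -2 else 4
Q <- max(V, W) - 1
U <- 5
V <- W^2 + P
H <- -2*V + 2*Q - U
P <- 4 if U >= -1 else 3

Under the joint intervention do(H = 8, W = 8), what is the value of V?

68

Under do(H = 8, W = 8), each intervened variable's structural equation is replaced by its fixed value.
P = 4 if U >= -1 else 3  [with U=5]  = 4
V = W^2 + P  [with W=8, P=4]  = 68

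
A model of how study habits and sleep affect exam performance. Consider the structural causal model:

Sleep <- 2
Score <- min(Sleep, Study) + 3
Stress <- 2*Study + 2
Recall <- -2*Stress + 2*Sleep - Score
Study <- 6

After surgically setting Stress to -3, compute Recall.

5

do(Stress=-3) replaces the equation Stress <- 2*Study + 2 with the constant Stress = -3.
Score = min(Sleep, Study) + 3  [with Sleep=2, Study=6]  = 5
Recall = -2*Stress + 2*Sleep - Score  [with Stress=-3, Sleep=2, Score=5]  = 5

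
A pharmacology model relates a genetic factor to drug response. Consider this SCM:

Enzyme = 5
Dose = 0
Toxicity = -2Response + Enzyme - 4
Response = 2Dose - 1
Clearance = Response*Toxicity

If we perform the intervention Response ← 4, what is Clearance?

do(Response=4) replaces the equation Response = 2Dose - 1 with the constant Response = 4.
Toxicity = -2Response + Enzyme - 4  [with Response=4, Enzyme=5]  = -7
Clearance = Response*Toxicity  [with Response=4, Toxicity=-7]  = -28

-28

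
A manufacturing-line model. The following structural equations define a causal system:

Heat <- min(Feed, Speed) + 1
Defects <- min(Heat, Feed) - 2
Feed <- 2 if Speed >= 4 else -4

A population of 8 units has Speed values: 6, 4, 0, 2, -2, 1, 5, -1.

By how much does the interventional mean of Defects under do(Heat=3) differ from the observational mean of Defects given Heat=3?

-3.75

The intervention sets Heat=3 in all 8 units regardless of Speed. Recomputing Defects per unit gives 0, 0, -6, -6, -6, -6, 0, -6; average -3.75.
Conditioning on Heat=3 selects the 3 unit(s) with Speed ∈ {6, 4, 5}. Their Defects values: 0, 0, 0. Mean = 0.
Difference = -3.75 − 0 = -3.75.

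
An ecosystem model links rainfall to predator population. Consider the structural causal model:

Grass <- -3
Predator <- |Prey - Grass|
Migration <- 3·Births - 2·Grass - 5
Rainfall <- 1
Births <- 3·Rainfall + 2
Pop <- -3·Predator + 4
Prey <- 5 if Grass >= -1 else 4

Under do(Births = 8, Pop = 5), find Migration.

Under do(Births = 8, Pop = 5), each intervened variable's structural equation is replaced by its fixed value.
Migration = 3·Births - 2·Grass - 5  [with Births=8, Grass=-3]  = 25

25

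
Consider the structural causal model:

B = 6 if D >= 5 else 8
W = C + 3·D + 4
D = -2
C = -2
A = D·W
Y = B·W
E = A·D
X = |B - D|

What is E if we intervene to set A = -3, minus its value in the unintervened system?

22

The intervention breaks the incoming arrows to A: A = D·W no longer applies, and A = -3.
E = A·D  [with A=-3, D=-2]  = 6
Without intervention: W = C + 3·D + 4  [with C=-2, D=-2]  = -4; A = D·W  [with D=-2, W=-4]  = 8; E = A·D  [with A=8, D=-2]  = -16.
Change = 6 − (-16) = 22.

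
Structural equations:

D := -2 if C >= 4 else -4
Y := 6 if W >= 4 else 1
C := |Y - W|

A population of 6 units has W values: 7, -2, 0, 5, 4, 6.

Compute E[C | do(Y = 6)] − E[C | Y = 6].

do(Y=6) breaks Y's dependence on W. With Y=6 fixed, C across the units is 1, 8, 6, 1, 2, 0, mean 3.
E[C|Y=6] averages over only the 4 units with Y=6 (W = 7, 5, 4, 6): C = 1, 1, 2, 0, mean 1.
Difference = 3 − 1 = 2.

2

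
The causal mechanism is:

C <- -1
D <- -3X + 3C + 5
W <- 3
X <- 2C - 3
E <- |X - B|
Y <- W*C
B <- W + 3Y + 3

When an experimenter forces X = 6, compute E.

9

The intervention breaks the incoming arrows to X: X <- 2C - 3 no longer applies, and X = 6.
Y = W*C  [with W=3, C=-1]  = -3
B = W + 3Y + 3  [with W=3, Y=-3]  = -3
E = |X - B|  [with X=6, B=-3]  = 9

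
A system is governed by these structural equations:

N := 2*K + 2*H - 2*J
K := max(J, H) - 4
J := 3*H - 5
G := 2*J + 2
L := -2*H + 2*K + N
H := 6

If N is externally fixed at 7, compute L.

The intervention breaks the incoming arrows to N: N := 2*K + 2*H - 2*J no longer applies, and N = 7.
J = 3*H - 5  [with H=6]  = 13
K = max(J, H) - 4  [with J=13, H=6]  = 9
L = -2*H + 2*K + N  [with H=6, K=9, N=7]  = 13

13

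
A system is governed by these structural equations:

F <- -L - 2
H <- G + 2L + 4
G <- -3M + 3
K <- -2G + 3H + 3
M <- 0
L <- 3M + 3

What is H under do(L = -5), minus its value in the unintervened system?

do(L=-5) replaces the equation L <- 3M + 3 with the constant L = -5.
G = -3M + 3  [with M=0]  = 3
H = G + 2L + 4  [with G=3, L=-5]  = -3
Without intervention: L = 3M + 3  [with M=0]  = 3; G = -3M + 3  [with M=0]  = 3; H = G + 2L + 4  [with G=3, L=3]  = 13.
Change = -3 − 13 = -16.

-16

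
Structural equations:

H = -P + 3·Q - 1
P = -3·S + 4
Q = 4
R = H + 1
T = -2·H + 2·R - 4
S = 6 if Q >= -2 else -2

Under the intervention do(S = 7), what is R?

do(S=7) replaces the equation S = 6 if Q >= -2 else -2 with the constant S = 7.
P = -3·S + 4  [with S=7]  = -17
H = -P + 3·Q - 1  [with P=-17, Q=4]  = 28
R = H + 1  [with H=28]  = 29

29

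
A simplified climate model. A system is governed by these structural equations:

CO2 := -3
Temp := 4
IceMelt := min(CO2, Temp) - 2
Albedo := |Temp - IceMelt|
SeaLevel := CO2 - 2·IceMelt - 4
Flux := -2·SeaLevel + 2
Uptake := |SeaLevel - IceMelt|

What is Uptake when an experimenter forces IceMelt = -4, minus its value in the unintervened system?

-3

The intervention breaks the incoming arrows to IceMelt: IceMelt := min(CO2, Temp) - 2 no longer applies, and IceMelt = -4.
SeaLevel = CO2 - 2·IceMelt - 4  [with CO2=-3, IceMelt=-4]  = 1
Uptake = |SeaLevel - IceMelt|  [with SeaLevel=1, IceMelt=-4]  = 5
Without intervention: IceMelt = min(CO2, Temp) - 2  [with CO2=-3, Temp=4]  = -5; SeaLevel = CO2 - 2·IceMelt - 4  [with CO2=-3, IceMelt=-5]  = 3; Uptake = |SeaLevel - IceMelt|  [with SeaLevel=3, IceMelt=-5]  = 8.
Change = 5 − 8 = -3.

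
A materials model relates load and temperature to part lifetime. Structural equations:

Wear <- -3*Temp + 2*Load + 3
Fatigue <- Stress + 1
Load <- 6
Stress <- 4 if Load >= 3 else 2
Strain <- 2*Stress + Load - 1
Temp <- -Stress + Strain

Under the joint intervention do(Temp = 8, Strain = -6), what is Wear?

The joint intervention fixes Temp = 8, Strain = -6, removing each variable's own equation.
Wear = -3*Temp + 2*Load + 3  [with Temp=8, Load=6]  = -9

-9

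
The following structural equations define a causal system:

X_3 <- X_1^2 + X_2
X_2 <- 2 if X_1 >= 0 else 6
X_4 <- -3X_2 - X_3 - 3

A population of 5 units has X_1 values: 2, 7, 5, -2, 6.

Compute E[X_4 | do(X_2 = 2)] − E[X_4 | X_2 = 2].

Under do(X_2=2), X_2's equation is replaced by X_2=2 for every unit. Per-unit X_4: -15, -60, -36, -15, -47. Mean = -34.6.
Observing X_2=2 restricts to units where X_2's equation naturally yields 2: X_1 ∈ {2, 7, 5, 6}. In that subpopulation X_4 = -15, -60, -36, -47, mean -39.5.
Difference = -34.6 − (-39.5) = 4.9.

4.9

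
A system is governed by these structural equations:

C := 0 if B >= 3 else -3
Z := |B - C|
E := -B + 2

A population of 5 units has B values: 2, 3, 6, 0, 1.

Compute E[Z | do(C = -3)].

5.4

The intervention sets C=-3 in all 5 units regardless of B. Recomputing Z per unit gives 5, 6, 9, 3, 4; average 5.4.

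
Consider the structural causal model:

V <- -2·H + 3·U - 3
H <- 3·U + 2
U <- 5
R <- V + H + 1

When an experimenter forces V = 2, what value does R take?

20

The intervention breaks the incoming arrows to V: V <- -2·H + 3·U - 3 no longer applies, and V = 2.
H = 3·U + 2  [with U=5]  = 17
R = V + H + 1  [with V=2, H=17]  = 20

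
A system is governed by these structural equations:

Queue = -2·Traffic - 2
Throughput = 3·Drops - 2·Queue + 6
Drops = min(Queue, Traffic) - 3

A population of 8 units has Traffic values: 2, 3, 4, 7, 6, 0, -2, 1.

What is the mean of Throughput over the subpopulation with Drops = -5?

E[Throughput|Drops=-5] averages over only the 2 units with Drops=-5 (Traffic = 0, -2): Throughput = -5, -13, mean -9.

-9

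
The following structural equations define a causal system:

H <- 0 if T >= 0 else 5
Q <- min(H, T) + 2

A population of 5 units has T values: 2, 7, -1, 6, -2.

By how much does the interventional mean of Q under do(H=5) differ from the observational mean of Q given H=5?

Under do(H=5), H's equation is replaced by H=5 for every unit. Per-unit Q: 4, 7, 1, 7, 0. Mean = 3.8.
Observing H=5 restricts to units where H's equation naturally yields 5: T ∈ {-1, -2}. In that subpopulation Q = 1, 0, mean 0.5.
Difference = 3.8 − 0.5 = 3.3.

3.3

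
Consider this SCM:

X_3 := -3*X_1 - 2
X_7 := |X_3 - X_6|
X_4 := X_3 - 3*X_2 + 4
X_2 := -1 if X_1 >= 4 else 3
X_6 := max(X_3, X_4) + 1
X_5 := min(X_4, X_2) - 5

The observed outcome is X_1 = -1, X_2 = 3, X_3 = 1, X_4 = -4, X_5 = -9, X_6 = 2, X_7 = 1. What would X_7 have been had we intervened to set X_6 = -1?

2

Intervening sets X_6 = -1 and removes its equation (X_6 := max(X_3, X_4) + 1).
X_3 = -3*X_1 - 2  [with X_1=-1]  = 1
X_7 = |X_3 - X_6|  [with X_3=1, X_6=-1]  = 2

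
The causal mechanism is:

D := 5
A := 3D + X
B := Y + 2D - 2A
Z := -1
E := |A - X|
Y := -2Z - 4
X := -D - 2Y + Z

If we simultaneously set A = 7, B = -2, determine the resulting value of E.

9

Under do(A = 7, B = -2), each intervened variable's structural equation is replaced by its fixed value.
Y = -2Z - 4  [with Z=-1]  = -2
X = -D - 2Y + Z  [with D=5, Y=-2, Z=-1]  = -2
E = |A - X|  [with A=7, X=-2]  = 9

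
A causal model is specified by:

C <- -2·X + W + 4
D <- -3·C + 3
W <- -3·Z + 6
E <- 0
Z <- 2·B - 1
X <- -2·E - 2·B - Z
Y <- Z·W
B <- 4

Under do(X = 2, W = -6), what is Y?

Under do(X = 2, W = -6), each intervened variable's structural equation is replaced by its fixed value.
Z = 2·B - 1  [with B=4]  = 7
Y = Z·W  [with Z=7, W=-6]  = -42

-42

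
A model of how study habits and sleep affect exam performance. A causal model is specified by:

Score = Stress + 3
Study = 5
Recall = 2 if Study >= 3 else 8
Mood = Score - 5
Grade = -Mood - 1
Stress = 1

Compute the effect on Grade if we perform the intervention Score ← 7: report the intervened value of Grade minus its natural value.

The intervention breaks the incoming arrows to Score: Score = Stress + 3 no longer applies, and Score = 7.
Mood = Score - 5  [with Score=7]  = 2
Grade = -Mood - 1  [with Mood=2]  = -3
Without intervention: Score = Stress + 3  [with Stress=1]  = 4; Mood = Score - 5  [with Score=4]  = -1; Grade = -Mood - 1  [with Mood=-1]  = 0.
Change = -3 − 0 = -3.

-3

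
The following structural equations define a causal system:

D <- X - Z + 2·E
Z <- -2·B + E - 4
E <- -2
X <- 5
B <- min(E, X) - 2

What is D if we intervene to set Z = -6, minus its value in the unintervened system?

Intervening sets Z = -6 and removes its equation (Z <- -2·B + E - 4).
D = X - Z + 2·E  [with X=5, Z=-6, E=-2]  = 7
Without intervention: B = min(E, X) - 2  [with E=-2, X=5]  = -4; Z = -2·B + E - 4  [with B=-4, E=-2]  = 2; D = X - Z + 2·E  [with X=5, Z=2, E=-2]  = -1.
Change = 7 − (-1) = 8.

8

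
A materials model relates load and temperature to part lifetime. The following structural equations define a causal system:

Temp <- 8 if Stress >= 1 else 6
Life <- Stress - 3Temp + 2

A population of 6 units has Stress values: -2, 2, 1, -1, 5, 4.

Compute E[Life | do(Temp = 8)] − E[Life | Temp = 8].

Under do(Temp=8), Temp's equation is replaced by Temp=8 for every unit. Per-unit Life: -24, -20, -21, -23, -17, -18. Mean = -20.5.
Observing Temp=8 restricts to units where Temp's equation naturally yields 8: Stress ∈ {2, 1, 5, 4}. In that subpopulation Life = -20, -21, -17, -18, mean -19.
Difference = -20.5 − (-19) = -1.5.

-1.5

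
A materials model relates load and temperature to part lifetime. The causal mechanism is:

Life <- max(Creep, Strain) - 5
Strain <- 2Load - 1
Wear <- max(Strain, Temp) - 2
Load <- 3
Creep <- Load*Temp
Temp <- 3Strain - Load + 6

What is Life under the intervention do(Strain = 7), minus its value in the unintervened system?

18

Under do(Strain=7), the mechanism Strain <- 2Load - 1 is discarded; Strain is fixed at 7.
Temp = 3Strain - Load + 6  [with Strain=7, Load=3]  = 24
Creep = Load*Temp  [with Load=3, Temp=24]  = 72
Life = max(Creep, Strain) - 5  [with Creep=72, Strain=7]  = 67
Without intervention: Strain = 2Load - 1  [with Load=3]  = 5; Temp = 3Strain - Load + 6  [with Strain=5, Load=3]  = 18; Creep = Load*Temp  [with Load=3, Temp=18]  = 54; Life = max(Creep, Strain) - 5  [with Creep=54, Strain=5]  = 49.
Change = 67 − 49 = 18.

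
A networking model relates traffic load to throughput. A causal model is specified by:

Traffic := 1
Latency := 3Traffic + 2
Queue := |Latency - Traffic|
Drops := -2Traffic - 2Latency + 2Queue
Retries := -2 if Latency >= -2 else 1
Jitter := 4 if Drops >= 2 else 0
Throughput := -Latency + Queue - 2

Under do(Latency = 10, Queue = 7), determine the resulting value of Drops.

-8

Setting Latency = 10, Queue = 7 by intervention discards those variables' equations.
Drops = -2Traffic - 2Latency + 2Queue  [with Traffic=1, Latency=10, Queue=7]  = -8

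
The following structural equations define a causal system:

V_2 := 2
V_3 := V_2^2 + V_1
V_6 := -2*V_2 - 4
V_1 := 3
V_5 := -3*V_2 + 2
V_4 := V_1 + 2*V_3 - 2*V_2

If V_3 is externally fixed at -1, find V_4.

-3

The intervention breaks the incoming arrows to V_3: V_3 := V_2^2 + V_1 no longer applies, and V_3 = -1.
V_4 = V_1 + 2*V_3 - 2*V_2  [with V_1=3, V_3=-1, V_2=2]  = -3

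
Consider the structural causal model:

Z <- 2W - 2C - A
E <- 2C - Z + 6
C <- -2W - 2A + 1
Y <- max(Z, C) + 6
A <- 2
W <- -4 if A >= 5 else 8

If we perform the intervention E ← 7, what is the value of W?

do(E=7) replaces the equation E <- 2C - Z + 6 with the constant E = 7.
W is not downstream of the intervention, so its value is determined by the original equations.
W = -4 if A >= 5 else 8  [with A=2]  = 8

8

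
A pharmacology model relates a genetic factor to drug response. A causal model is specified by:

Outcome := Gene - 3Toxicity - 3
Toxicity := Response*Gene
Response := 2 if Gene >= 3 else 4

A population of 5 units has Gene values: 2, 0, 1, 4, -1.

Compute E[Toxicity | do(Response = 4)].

4.8

Every unit gets Response=4 under the intervention. Toxicity values become 8, 0, 4, 16, -4; E[Toxicity|do(Response=4)] = 4.8.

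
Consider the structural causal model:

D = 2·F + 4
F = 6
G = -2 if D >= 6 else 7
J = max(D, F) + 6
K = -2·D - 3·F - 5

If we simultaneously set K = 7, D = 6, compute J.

Setting K = 7, D = 6 by intervention discards those variables' equations.
J = max(D, F) + 6  [with D=6, F=6]  = 12

12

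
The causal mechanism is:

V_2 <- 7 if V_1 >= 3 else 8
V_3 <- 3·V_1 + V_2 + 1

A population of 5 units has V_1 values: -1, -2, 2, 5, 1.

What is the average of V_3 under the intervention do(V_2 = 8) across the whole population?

12

do(V_2=8) breaks V_2's dependence on V_1. With V_2=8 fixed, V_3 across the units is 6, 3, 15, 24, 12, mean 12.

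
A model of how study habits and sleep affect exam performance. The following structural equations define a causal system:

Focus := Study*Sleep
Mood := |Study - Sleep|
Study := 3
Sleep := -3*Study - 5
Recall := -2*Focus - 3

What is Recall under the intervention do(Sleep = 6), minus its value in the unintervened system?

-120

do(Sleep=6) replaces the equation Sleep := -3*Study - 5 with the constant Sleep = 6.
Focus = Study*Sleep  [with Study=3, Sleep=6]  = 18
Recall = -2*Focus - 3  [with Focus=18]  = -39
Without intervention: Sleep = -3*Study - 5  [with Study=3]  = -14; Focus = Study*Sleep  [with Study=3, Sleep=-14]  = -42; Recall = -2*Focus - 3  [with Focus=-42]  = 81.
Change = -39 − 81 = -120.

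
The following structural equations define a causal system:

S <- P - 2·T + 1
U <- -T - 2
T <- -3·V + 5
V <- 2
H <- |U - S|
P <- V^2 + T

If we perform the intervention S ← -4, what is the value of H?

3

The intervention breaks the incoming arrows to S: S <- P - 2·T + 1 no longer applies, and S = -4.
T = -3·V + 5  [with V=2]  = -1
U = -T - 2  [with T=-1]  = -1
H = |U - S|  [with U=-1, S=-4]  = 3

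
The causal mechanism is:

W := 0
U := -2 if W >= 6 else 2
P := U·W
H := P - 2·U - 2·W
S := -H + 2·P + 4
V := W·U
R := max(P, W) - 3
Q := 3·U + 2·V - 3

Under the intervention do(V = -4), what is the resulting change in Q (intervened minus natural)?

Intervening sets V = -4 and removes its equation (V := W·U).
U = -2 if W >= 6 else 2  [with W=0]  = 2
Q = 3·U + 2·V - 3  [with U=2, V=-4]  = -5
Without intervention: U = -2 if W >= 6 else 2  [with W=0]  = 2; V = W·U  [with W=0, U=2]  = 0; Q = 3·U + 2·V - 3  [with U=2, V=0]  = 3.
Change = -5 − 3 = -8.

-8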